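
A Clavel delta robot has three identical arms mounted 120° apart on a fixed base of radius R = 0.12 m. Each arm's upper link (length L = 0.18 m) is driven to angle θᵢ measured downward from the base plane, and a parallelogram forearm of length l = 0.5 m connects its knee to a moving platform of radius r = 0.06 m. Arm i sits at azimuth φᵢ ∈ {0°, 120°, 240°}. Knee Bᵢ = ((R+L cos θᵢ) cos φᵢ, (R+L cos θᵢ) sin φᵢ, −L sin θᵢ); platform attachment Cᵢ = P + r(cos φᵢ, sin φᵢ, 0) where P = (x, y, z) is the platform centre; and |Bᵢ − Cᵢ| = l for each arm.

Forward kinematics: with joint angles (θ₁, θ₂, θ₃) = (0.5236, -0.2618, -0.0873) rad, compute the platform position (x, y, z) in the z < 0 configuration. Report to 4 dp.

φ1=0.0°: virtual centre (0.2159, 0.0000, -0.0900), radius l
arm 2 at φ=120.0°: e+L cos θ2 = 0.2339;  S2 = (-0.1169, 0.2025, 0.0466)
arm 3 at φ=240.0°: e+L cos θ3 = 0.2393;  S3 = (-0.1197, -0.2073, 0.0157)
subtract pairs → two planes through P
linear system: -0.6656x+0.4051y = 0.0022−0.2732z; -0.6711x+-0.4145y = 0.0028−0.2114z
det = 0.5477;  x = -0.0037+0.3631z,  y = -0.0008+-0.0778z
into |P−S₁|² = l²: 1.1379z² + 0.0207z + -0.1937 = 0;  Δ = 0.8819;  z = -0.4217 or 0.4036 → z<0 root = -0.4217
x = -0.1568, y = 0.0320

(-0.1568, 0.0320, -0.4217)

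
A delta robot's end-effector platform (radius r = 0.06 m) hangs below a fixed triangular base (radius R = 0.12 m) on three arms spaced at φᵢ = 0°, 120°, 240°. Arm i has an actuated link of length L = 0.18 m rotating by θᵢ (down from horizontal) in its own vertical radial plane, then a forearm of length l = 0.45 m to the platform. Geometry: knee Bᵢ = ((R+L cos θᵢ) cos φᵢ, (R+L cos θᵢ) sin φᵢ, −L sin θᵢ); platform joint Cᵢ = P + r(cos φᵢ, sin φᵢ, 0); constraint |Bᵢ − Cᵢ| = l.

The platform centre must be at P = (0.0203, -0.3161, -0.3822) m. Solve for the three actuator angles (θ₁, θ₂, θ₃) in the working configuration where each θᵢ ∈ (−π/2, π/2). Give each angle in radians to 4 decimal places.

θ₁ = 0.6979, θ₂ = 1.3961, θ₃ = -0.1746

φ1=0.0° → target in arm frame (0.0203, -0.3161)
  e−x'=0.0397;  (l²−L²−(e−x')²−y'²−z²)/2L = -0.2152
  √(A²+B²)=0.3843;  θ1 = -1.4673+2.1652 ≈ 0.6979
φ2=120.0° → target in arm frame (-0.2839, 0.1405)
  e−x'=0.3439;  (l²−L²−(e−x')²−y'²−z²)/2L = -0.3166
  γ=atan2(-0.3822,0.3439)=-0.8381;  ψ=arccos(-0.6158)=2.2342;  θ2=γ+ψ≈1.3961
rotate P by −φ3: (0.2636, 0.1756, -0.3822)
  A cos θ + B sin θ = C:  -0.2036·cos θ + -0.3822·sin θ = -0.1341
  γ=atan2(-0.3822,-0.2036)=-2.0603;  ψ=arccos(-0.3097)=1.8856;  θ3=γ+ψ≈-0.1746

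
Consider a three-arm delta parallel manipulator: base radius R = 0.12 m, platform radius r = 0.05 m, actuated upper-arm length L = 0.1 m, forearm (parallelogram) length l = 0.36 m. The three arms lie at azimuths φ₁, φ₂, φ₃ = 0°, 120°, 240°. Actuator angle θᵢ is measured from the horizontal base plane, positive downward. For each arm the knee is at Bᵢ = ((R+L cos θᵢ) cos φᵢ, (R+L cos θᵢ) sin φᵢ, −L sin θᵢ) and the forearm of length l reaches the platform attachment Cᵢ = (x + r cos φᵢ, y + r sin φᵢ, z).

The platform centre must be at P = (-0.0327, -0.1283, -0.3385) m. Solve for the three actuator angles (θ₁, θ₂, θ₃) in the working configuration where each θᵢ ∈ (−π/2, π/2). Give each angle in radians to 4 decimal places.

θ₁ = 0.6106, θ₂ = 0.8727, θ₃ = -0.1744

arm 1 (φ=0.0°): x'=-0.0327, y'=-0.1283
  e−x'=0.1027;  (l²−L²−(e−x')²−y'²−z²)/2L = -0.1100
  √(A²+B²)=0.3537;  θ1 = -1.2762+1.8869 ≈ 0.6106
φ2=120.0° → target in arm frame (-0.0948, 0.0925)
  A=0.1648, B=-0.3385, C=(l²−L²−A²−y'²−z²)/(2L)=-0.1534
  √(A²+B²)=0.3765;  θ2 = -1.1178+1.9905 ≈ 0.8727
arm 3 (φ=240.0°): x'=0.1275, y'=0.0358
  A=-0.0575, B=-0.3385, C=(l²−L²−A²−y'²−z²)/(2L)=0.0022
  γ=atan2(-0.3385,-0.0575)=-1.7389;  ψ=arccos(0.0063)=1.5645;  θ3=γ+ψ≈-0.1744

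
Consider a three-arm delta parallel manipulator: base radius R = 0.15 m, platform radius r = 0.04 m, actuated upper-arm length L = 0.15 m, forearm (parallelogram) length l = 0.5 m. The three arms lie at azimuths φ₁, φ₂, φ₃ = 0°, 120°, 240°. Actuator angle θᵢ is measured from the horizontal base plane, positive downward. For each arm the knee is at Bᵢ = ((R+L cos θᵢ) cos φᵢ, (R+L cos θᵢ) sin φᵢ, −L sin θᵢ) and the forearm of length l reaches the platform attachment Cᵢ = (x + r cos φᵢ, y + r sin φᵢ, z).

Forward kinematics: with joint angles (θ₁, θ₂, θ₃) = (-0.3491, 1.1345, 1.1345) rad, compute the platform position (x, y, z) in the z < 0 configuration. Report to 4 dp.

(0.2738, 0.0000, -0.4482)

centre 1 = (0.2510·cos0.0°, 0.2510·sin0.0°, 0.0513) = (0.2510, 0.0000, 0.0513)
φ2=120.0°: virtual centre (-0.0867, 0.1502, -0.1359), radius l
φ3=240.0°: virtual centre (-0.0867, -0.1502, -0.1359), radius l
eliminate P² terms by subtracting sphere 1 from 2 and 3
plane₁₂: -0.6753x+0.3003y+-0.3745z = -0.0171
Cramer: x(z) = 0.0253-0.5546z;  y(z) = 0.0000+0.0000z
sphere 1 gives Az²+Bz+C=0 with A=1.3076, B=0.1477, C=-0.1964;  B²−4AC=1.0492;  roots -0.4482, 0.3352;  negative root z = -0.4482
x = 0.2738, y = 0.0000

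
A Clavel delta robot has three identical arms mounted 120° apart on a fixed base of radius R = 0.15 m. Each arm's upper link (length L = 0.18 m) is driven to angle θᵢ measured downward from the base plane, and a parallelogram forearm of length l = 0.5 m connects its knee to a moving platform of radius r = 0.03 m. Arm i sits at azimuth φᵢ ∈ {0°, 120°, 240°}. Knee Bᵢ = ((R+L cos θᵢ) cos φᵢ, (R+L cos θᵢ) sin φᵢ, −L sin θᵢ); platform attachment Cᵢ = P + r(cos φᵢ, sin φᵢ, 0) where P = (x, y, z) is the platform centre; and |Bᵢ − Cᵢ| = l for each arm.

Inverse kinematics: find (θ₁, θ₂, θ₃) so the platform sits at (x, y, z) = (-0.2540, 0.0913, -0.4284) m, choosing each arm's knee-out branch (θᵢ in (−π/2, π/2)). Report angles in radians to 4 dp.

θ₁ = 1.3091, θ₂ = -0.1746, θ₃ = 0.4364

rotate P by −φ1: (-0.2540, 0.0913, -0.4284)
  e−x'=0.3740;  (l²−L²−(e−x')²−y'²−z²)/2L = -0.3171
  θ1 = atan2(B,A) + arccos(C/0.5687) = 1.3091
φ2=120.0° → target in arm frame (0.2061, 0.1743)
  A=-0.0861, B=-0.4284, C=(l²−L²−A²−y'²−z²)/(2L)=-0.0103
  √(A²+B²)=0.4370;  θ2 = -1.7691+1.5945 ≈ -0.1746
arm 3 (φ=240.0°): x'=0.0479, y'=-0.2656
  e−x'=0.0721;  (l²−L²−(e−x')²−y'²−z²)/2L = -0.1158
  θ3 = atan2(B,A) + arccos(C/0.4344) = 0.4364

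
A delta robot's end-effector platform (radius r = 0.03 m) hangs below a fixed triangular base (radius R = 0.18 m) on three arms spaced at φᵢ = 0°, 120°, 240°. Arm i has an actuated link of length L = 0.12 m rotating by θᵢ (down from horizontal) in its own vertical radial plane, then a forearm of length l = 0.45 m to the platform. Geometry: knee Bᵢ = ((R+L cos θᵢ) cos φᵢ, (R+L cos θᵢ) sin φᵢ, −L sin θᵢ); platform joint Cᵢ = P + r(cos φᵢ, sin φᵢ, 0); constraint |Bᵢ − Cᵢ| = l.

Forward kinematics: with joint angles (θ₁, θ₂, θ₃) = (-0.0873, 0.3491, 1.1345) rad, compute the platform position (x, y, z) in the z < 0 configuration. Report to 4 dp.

arm 1 at φ=0.0°: e+L cos θ1 = 0.2695;  centre 1 = (0.2695, 0.0000, 0.0105)
arm 2 at φ=120.0°: e+L cos θ2 = 0.2628;  centre 2 = (-0.1314, 0.2276, -0.0410)
arm 3 at φ=240.0°: e+L cos θ3 = 0.2007;  centre 3 = (-0.1004, -0.1738, -0.1088)
eliminate P² terms by subtracting sphere 1 from 2 and 3
[-0.8018 0.4551 -0.1030]·P = -0.0020;  [-0.7398 -0.3476 -0.2384]·P = -0.0206
det = 0.6154;  x = 0.0164+-0.2345z,  y = 0.0245+-0.1868z
quadratic in z: (1.0899)z²+(0.0887)z+(-0.1377)=0, √Δ=0.7799 → z ∈ {-0.3985, 0.3171}; z = -0.3985 (taking z<0)
x = 0.1099, y = 0.0989

(0.1099, 0.0989, -0.3985)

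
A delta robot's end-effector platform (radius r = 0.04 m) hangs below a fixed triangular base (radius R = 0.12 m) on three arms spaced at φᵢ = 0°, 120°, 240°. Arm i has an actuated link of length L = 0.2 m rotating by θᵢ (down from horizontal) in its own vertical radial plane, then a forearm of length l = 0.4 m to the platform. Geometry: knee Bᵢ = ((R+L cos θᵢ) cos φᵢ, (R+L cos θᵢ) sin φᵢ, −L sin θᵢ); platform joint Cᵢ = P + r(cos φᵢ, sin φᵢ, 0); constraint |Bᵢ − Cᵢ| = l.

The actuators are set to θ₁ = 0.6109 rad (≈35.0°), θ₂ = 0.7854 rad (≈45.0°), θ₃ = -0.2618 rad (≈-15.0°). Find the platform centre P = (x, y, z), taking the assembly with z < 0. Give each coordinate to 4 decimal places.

(-0.0543, -0.1558, -0.3312)

φ1=0.0°: virtual centre (0.2438, 0.0000, -0.1147), radius l
arm 2 at φ=120.0°: e+L cos θ2 = 0.2214;  centre 2 = (-0.1107, 0.1918, -0.1414)
φ3=240.0°: virtual centre (-0.1366, -0.2366, 0.0518), radius l
subtract pairs → two planes through P
plane₁₂: -0.7091x+0.3835y+-0.0534z = -0.0036
Cramer: x(z) = -0.0002+0.1633z;  y(z) = -0.0097+0.4411z
quadratic in z: (1.2213)z²+(0.1412)z+(-0.0872)=0, √Δ=0.6678 → z ∈ {-0.3312, 0.2156}; z = -0.3312 (taking z<0)
x = -0.0543, y = -0.1558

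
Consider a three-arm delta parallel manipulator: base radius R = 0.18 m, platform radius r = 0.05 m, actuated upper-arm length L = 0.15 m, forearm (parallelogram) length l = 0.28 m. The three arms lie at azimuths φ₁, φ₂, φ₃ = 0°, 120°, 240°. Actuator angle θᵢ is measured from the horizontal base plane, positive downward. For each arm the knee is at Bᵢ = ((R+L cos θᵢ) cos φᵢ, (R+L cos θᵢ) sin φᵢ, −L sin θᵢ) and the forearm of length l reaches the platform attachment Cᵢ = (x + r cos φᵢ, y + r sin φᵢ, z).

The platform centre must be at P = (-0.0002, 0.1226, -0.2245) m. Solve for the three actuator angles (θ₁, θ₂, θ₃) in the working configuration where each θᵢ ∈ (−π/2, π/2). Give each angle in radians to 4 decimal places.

θ₁ = 0.8726, θ₂ = 0.0876, θ₃ = 1.3960

arm 1 (φ=0.0°): x'=-0.0002, y'=0.1226
  A=0.1302, B=-0.2245, C=(l²−L²−A²−y'²−z²)/(2L)=-0.0883
  √(A²+B²)=0.2595;  θ1 = -1.0452+1.9179 ≈ 0.8726
rotate P by −φ2: (0.1063, -0.0611, -0.2245)
  A=0.0237, B=-0.2245, C=(l²−L²−A²−y'²−z²)/(2L)=0.0040
  √(A²+B²)=0.2258;  θ2 = -1.4655+1.5531 ≈ 0.0876
arm 3 (φ=240.0°): x'=-0.1061, y'=-0.0615
  e−x'=0.2361;  (l²−L²−(e−x')²−y'²−z²)/2L = -0.1800
  √(A²+B²)=0.3258;  θ3 = -0.7603+2.1563 ≈ 1.3960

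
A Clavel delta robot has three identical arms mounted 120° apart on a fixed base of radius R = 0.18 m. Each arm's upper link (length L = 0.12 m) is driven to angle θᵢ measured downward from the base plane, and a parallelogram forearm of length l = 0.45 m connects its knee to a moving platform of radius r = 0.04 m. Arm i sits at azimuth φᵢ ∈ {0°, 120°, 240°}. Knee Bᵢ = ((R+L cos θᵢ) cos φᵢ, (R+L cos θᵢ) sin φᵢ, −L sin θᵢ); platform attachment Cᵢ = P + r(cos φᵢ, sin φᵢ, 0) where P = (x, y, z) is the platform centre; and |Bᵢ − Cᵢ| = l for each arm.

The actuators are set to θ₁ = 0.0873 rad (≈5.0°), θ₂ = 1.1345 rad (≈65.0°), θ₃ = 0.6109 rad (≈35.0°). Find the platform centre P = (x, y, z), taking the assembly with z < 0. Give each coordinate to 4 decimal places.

arm 1 at φ=0.0°: ρ1 = 0.2595;  S1 = (0.2595, 0.0000, -0.0105)
φ2=120.0°: virtual centre (-0.0954, 0.1652, -0.1088), radius l
arm 3 at φ=240.0°: ρ3 = 0.2383;  S3 = (-0.1191, -0.2064, -0.0688)
|S₂|²−|S₁|² = -0.0193;  |S₃|²−|S₁|² = -0.0059
[-0.7098 0.3303 -0.1966]·P = -0.0193;  [-0.7574 -0.4127 -0.1167]·P = -0.0059
Cramer: x(z) = 0.0183-0.2204z;  y(z) = -0.0191+0.1216z
into |P−S₁|² = l²: 1.0634z² + 0.1226z + -0.1438 = 0;  Δ = 0.6267;  z = -0.4299 or 0.3146 → z<0 root = -0.4299
x = 0.1130, y = -0.0714

(0.1130, -0.0714, -0.4299)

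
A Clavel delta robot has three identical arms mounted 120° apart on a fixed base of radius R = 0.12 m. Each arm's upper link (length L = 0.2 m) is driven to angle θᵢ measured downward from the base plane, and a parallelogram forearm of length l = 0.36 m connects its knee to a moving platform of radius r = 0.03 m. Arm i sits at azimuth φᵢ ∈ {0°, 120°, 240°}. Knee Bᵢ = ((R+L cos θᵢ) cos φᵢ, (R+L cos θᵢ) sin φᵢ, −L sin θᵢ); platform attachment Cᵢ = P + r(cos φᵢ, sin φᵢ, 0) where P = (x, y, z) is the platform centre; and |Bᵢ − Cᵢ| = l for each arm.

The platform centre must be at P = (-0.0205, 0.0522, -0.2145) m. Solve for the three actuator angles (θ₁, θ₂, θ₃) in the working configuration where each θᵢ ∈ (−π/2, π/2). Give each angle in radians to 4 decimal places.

rotate P by −φ1: (-0.0205, 0.0522, -0.2145)
  A=0.1105, B=-0.2145, C=(l²−L²−A²−y'²−z²)/(2L)=0.0716
  θ1 = atan2(B,A) + arccos(C/0.2413) = 0.1743
rotate P by −φ2: (0.0555, -0.0083, -0.2145)
  A=0.0345, B=-0.2145, C=(l²−L²−A²−y'²−z²)/(2L)=0.1058
  γ=atan2(-0.2145,0.0345)=-1.4111;  ψ=arccos(0.4870)=1.0621;  θ2=γ+ψ≈-0.3490
φ3=240.0° → target in arm frame (-0.0350, -0.0439)
  A cos θ + B sin θ = C:  0.1250·cos θ + -0.2145·sin θ = 0.0651
  γ=atan2(-0.2145,0.1250)=-1.0433;  ψ=arccos(0.2624)=1.3053;  θ3=γ+ψ≈0.2620

θ₁ = 0.1743, θ₂ = -0.3490, θ₃ = 0.2620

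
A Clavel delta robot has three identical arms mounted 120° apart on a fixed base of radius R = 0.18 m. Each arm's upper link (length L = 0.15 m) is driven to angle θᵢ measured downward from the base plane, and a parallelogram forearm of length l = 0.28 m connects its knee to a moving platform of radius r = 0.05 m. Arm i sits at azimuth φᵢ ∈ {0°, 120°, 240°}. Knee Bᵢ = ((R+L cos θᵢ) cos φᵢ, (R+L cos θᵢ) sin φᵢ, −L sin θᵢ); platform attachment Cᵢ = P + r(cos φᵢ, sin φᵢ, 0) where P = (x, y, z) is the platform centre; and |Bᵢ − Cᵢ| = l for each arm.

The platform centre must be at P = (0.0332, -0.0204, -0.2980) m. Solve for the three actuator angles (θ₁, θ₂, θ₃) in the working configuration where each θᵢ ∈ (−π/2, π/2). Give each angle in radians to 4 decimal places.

arm 1 (φ=0.0°): x'=0.0332, y'=-0.0204
  A cos θ + B sin θ = C:  0.0968·cos θ + -0.2980·sin θ = -0.1423
  θ1 = atan2(B,A) + arccos(C/0.3133) = 0.7855
φ2=120.0° → target in arm frame (-0.0343, -0.0186)
  A=0.1643, B=-0.2980, C=(l²−L²−A²−y'²−z²)/(2L)=-0.2008
  √(A²+B²)=0.3403;  θ2 = -1.0670+2.2019 ≈ 1.1349
rotate P by −φ3: (0.0011, 0.0390, -0.2980)
  e−x'=0.1289;  (l²−L²−(e−x')²−y'²−z²)/2L = -0.1702
  γ=atan2(-0.2980,0.1289)=-1.1625;  ψ=arccos(-0.5240)=2.1224;  θ3=γ+ψ≈0.9599

θ₁ = 0.7855, θ₂ = 1.1349, θ₃ = 0.9599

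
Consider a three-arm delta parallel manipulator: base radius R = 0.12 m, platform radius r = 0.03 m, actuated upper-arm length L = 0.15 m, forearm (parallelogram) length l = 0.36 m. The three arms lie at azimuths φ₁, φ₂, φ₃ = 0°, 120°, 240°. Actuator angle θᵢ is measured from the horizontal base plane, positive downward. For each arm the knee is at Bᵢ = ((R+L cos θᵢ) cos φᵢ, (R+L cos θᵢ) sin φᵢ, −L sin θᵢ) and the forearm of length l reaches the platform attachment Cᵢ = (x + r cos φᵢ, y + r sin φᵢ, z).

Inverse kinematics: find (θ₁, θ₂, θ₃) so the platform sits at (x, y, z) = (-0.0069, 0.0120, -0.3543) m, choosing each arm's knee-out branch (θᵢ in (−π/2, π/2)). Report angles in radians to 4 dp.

θ₁ = 0.5235, θ₂ = 0.4365, θ₃ = 0.5237

φ1=0.0° → target in arm frame (-0.0069, 0.0120)
  A=0.0969, B=-0.3543, C=(l²−L²−A²−y'²−z²)/(2L)=-0.0932
  γ=atan2(-0.3543,0.0969)=-1.3038;  ψ=arccos(-0.2538)=1.8274;  θ1=γ+ψ≈0.5235
φ2=120.0° → target in arm frame (0.0138, 0.0000)
  A cos θ + B sin θ = C:  0.0762·cos θ + -0.3543·sin θ = -0.0808
  γ=atan2(-0.3543,0.0762)=-1.3591;  ψ=arccos(-0.2229)=1.7955;  θ2=γ+ψ≈0.4365
rotate P by −φ3: (-0.0069, -0.0120, -0.3543)
  A=0.0969, B=-0.3543, C=(l²−L²−A²−y'²−z²)/(2L)=-0.0932
  θ3 = atan2(B,A) + arccos(C/0.3673) = 0.5237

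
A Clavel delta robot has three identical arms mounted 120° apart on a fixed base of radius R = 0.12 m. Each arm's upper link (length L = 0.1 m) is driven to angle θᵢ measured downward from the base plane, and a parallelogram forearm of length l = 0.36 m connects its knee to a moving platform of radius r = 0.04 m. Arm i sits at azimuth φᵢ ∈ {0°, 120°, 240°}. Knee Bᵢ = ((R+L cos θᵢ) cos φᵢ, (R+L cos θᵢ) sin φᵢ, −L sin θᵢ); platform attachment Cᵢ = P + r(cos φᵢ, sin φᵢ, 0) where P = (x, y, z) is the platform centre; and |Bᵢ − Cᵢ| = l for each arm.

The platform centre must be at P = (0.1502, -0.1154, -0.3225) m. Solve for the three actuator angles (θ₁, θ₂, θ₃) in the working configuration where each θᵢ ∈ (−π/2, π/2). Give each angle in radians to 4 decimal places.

arm 1 (φ=0.0°): x'=0.1502, y'=-0.1154
  A cos θ + B sin θ = C:  -0.0702·cos θ + -0.3225·sin θ = -0.0133
  γ=atan2(-0.3225,-0.0702)=-1.7851;  ψ=arccos(-0.0402)=1.6110;  θ1=γ+ψ≈-0.1742
φ2=120.0° → target in arm frame (-0.1750, -0.0724)
  e−x'=0.2550;  (l²−L²−(e−x')²−y'²−z²)/2L = -0.2734
  γ=atan2(-0.3225,0.2550)=-0.9017;  ψ=arccos(-0.6651)=2.2984;  θ2=γ+ψ≈1.3967
rotate P by −φ3: (0.0248, 0.1878, -0.3225)
  A cos θ + B sin θ = C:  0.0552·cos θ + -0.3225·sin θ = -0.1135
  γ=atan2(-0.3225,0.0552)=-1.4014;  ψ=arccos(-0.3470)=1.9252;  θ3=γ+ψ≈0.5238

θ₁ = -0.1742, θ₂ = 1.3967, θ₃ = 0.5238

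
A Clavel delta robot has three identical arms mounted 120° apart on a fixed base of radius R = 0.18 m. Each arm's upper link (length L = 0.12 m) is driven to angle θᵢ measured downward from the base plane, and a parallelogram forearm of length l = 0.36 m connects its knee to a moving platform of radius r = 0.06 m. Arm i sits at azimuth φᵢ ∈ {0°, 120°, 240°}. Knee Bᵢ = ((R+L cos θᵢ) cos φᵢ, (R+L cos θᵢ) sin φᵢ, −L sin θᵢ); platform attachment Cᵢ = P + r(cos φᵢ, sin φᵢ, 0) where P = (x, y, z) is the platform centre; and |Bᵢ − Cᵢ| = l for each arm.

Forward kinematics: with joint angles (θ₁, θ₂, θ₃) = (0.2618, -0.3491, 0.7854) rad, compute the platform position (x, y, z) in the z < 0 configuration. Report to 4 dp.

φ1=0.0°: virtual centre (0.2359, 0.0000, -0.0311), radius l
O2 = (0.2328·cos120.0°, 0.2328·sin120.0°, 0.0410) = (-0.1164, 0.2016, 0.0410)
O3 = (0.2049·cos240.0°, 0.2049·sin240.0°, -0.0849) = (-0.1024, -0.1774, -0.0849)
eliminate P² terms by subtracting sphere 1 from 2 and 3
[-0.7046 0.4032 0.1442]·P = -0.0008;  [-0.6767 -0.3548 -0.1076]·P = -0.0075
det = 0.5228;  x = 0.0063+0.0149z,  y = 0.0091+-0.3317z
into |P−O₁|² = l²: 1.1102z² + 0.0493z + -0.0758 = 0;  Δ = 0.3391;  z = -0.2844 or 0.2401 → z<0 root = -0.2844
x = 0.0020, y = 0.1034

(0.0020, 0.1034, -0.2844)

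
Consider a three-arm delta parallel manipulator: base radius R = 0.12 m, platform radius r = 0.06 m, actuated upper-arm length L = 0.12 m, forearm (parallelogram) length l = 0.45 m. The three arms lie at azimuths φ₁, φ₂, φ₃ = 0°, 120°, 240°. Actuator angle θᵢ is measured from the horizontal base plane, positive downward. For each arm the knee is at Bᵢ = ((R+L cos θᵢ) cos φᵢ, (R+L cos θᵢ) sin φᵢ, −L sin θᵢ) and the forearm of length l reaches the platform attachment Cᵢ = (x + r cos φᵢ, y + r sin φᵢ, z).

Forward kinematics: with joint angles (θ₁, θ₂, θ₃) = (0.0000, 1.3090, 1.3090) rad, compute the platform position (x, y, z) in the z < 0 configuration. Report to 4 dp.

arm 1 at φ=0.0°: ρ1 = 0.1800;  S1 = (0.1800, 0.0000, 0.0000)
arm 2 at φ=120.0°: ρ2 = 0.0911;  S2 = (-0.0455, 0.0789, -0.1159)
arm 3 at φ=240.0°: ρ3 = 0.0911;  S3 = (-0.0455, -0.0789, -0.1159)
|S₂|²−|S₁|² = -0.0107;  |S₃|²−|S₁|² = -0.0107
linear system: -0.4511x+0.1577y = -0.0107−-0.2318z; -0.4511x+-0.1577y = -0.0107−-0.2318z
Cramer: x(z) = 0.0237-0.5140z;  y(z) = 0.0000+0.0000z
into |P−S₁|² = l²: 1.2641z² + 0.1607z + -0.1781 = 0;  Δ = 0.9262;  z = -0.4442 or 0.3171 → z<0 root = -0.4442
x = 0.2520, y = 0.0000

(0.2520, 0.0000, -0.4442)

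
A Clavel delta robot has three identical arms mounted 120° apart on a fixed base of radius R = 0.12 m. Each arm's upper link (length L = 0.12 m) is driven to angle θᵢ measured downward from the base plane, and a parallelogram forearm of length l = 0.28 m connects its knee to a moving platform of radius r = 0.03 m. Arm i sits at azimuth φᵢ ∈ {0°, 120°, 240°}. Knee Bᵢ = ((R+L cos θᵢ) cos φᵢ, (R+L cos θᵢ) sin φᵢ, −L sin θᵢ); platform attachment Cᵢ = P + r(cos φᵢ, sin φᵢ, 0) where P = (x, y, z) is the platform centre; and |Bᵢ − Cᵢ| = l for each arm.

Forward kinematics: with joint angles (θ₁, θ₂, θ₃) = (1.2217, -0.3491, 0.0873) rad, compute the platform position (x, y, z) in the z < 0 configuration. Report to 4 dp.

(-0.1354, 0.0276, -0.1942)

φ1=0.0°: virtual centre (0.1310, 0.0000, -0.1128), radius l
arm 2 at φ=120.0°: e+L cos θ2 = 0.2028;  centre 2 = (-0.1014, 0.1756, 0.0410)
centre 3 = (0.2095·cos240.0°, 0.2095·sin240.0°, -0.0105) = (-0.1048, -0.1815, -0.0105)
|centre ₂|²−|centre ₁|² = 0.0129;  |centre ₃|²−|centre ₁|² = 0.0141
plane₁₂: -0.4649x+0.3512y+0.3076z = 0.0129
Cramer: x(z) = -0.0289+0.5488z;  y(z) = -0.0014-0.1495z
quadratic in z: (1.3236)z²+(0.0504)z+(-0.0401)=0, √Δ=0.4636 → z ∈ {-0.1942, 0.1561}; z = -0.1942 (taking z<0)
x = -0.1354, y = 0.0276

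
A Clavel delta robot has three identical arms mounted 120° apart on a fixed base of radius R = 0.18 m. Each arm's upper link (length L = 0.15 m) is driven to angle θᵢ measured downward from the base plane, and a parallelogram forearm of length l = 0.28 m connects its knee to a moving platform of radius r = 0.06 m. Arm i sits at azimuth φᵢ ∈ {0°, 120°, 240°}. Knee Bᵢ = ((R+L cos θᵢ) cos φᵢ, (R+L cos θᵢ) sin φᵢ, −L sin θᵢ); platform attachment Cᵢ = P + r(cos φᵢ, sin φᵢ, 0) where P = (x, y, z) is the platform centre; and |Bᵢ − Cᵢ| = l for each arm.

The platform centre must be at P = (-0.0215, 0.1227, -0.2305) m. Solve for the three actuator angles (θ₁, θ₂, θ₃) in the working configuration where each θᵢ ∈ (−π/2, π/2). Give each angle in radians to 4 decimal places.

θ₁ = 0.9601, θ₂ = -0.0006, θ₃ = 1.3091

φ1=0.0° → target in arm frame (-0.0215, 0.1227)
  A cos θ + B sin θ = C:  0.1415·cos θ + -0.2305·sin θ = -0.1077
  √(A²+B²)=0.2705;  θ1 = -1.0202+1.9803 ≈ 0.9601
rotate P by −φ2: (0.1170, -0.0427, -0.2305)
  A=0.0030, B=-0.2305, C=(l²−L²−A²−y'²−z²)/(2L)=0.0031
  √(A²+B²)=0.2305;  θ2 = -1.5578+1.5573 ≈ -0.0006
arm 3 (φ=240.0°): x'=-0.0955, y'=-0.0800
  A=0.2155, B=-0.2305, C=(l²−L²−A²−y'²−z²)/(2L)=-0.1669
  √(A²+B²)=0.3156;  θ3 = -0.8190+2.1281 ≈ 1.3091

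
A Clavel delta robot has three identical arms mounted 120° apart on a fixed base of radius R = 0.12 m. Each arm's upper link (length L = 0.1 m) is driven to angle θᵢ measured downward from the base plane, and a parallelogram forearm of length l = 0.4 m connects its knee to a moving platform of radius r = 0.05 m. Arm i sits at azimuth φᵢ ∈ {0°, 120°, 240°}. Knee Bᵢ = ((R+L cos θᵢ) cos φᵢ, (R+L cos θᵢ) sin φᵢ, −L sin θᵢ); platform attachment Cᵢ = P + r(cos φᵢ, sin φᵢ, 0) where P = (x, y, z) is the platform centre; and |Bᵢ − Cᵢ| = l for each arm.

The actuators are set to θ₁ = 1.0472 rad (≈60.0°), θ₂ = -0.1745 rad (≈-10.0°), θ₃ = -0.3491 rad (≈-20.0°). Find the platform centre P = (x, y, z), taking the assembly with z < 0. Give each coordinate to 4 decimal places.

arm 1 at φ=0.0°: (R−r)+L cos θ1 = 0.1200;  centre 1 = (0.1200, 0.0000, -0.0866)
centre 2 = (0.1685·cos120.0°, 0.1685·sin120.0°, 0.0174) = (-0.0842, 0.1459, 0.0174)
arm 3 at φ=240.0°: (R−r)+L cos θ3 = 0.1640;  centre 3 = (-0.0820, -0.1420, 0.0342)
subtract pairs → two planes through P
[-0.4085 0.2918 0.2079]·P = 0.0068;  [-0.4040 -0.2840 0.2416]·P = 0.0062
Cramer: x(z) = -0.0159+0.5539z;  y(z) = 0.0010+0.0628z
sphere 1 gives Az²+Bz+C=0 with A=1.3108, B=0.0227, C=-0.1340;  B²−4AC=0.7032;  roots -0.3286, 0.3112;  negative root z = -0.3286
x = -0.1979, y = -0.0197

(-0.1979, -0.0197, -0.3286)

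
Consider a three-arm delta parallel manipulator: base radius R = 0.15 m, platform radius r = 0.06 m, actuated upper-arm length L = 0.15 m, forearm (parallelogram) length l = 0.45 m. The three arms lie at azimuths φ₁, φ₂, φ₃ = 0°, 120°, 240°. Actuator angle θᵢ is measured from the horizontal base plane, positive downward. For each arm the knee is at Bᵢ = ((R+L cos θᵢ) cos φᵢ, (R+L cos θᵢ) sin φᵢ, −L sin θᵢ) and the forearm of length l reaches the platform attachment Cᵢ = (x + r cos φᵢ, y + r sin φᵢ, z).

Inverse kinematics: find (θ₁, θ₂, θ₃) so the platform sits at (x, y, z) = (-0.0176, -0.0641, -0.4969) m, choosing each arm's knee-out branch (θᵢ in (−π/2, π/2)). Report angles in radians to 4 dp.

θ₁ = 0.7855, θ₂ = 0.8727, θ₃ = 0.5235

arm 1 (φ=0.0°): x'=-0.0176, y'=-0.0641
  A=0.1076, B=-0.4969, C=(l²−L²−A²−y'²−z²)/(2L)=-0.2753
  θ1 = atan2(B,A) + arccos(C/0.5084) = 0.7855
rotate P by −φ2: (-0.0467, 0.0473, -0.4969)
  A cos θ + B sin θ = C:  0.1367·cos θ + -0.4969·sin θ = -0.2928
  γ=atan2(-0.4969,0.1367)=-1.3023;  ψ=arccos(-0.5681)=2.1750;  θ2=γ+ψ≈0.8727
rotate P by −φ3: (0.0643, 0.0168, -0.4969)
  A cos θ + B sin θ = C:  0.0257·cos θ + -0.4969·sin θ = -0.2262
  √(A²+B²)=0.4976;  θ3 = -1.5191+2.0427 ≈ 0.5235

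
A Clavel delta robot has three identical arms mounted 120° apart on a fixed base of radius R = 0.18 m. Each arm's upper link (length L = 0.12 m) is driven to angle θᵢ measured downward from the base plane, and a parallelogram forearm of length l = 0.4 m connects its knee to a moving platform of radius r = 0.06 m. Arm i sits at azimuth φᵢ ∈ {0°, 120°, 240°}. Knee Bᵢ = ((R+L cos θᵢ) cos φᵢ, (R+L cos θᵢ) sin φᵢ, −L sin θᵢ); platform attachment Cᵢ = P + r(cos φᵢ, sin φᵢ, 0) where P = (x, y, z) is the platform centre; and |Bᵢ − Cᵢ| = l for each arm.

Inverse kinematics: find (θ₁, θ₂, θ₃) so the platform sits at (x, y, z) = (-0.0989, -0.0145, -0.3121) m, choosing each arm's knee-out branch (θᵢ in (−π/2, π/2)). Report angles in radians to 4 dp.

θ₁ = 0.6109, θ₂ = -0.1746, θ₃ = -0.3489

φ1=0.0° → target in arm frame (-0.0989, -0.0145)
  A cos θ + B sin θ = C:  0.2189·cos θ + -0.3121·sin θ = 0.0003
  θ1 = atan2(B,A) + arccos(C/0.3812) = 0.6109
rotate P by −φ2: (0.0369, 0.0929, -0.3121)
  A=0.0831, B=-0.3121, C=(l²−L²−A²−y'²−z²)/(2L)=0.1361
  √(A²+B²)=0.3230;  θ2 = -1.3106+1.1359 ≈ -0.1746
rotate P by −φ3: (0.0620, -0.0784, -0.3121)
  e−x'=0.0580;  (l²−L²−(e−x')²−y'²−z²)/2L = 0.1612
  √(A²+B²)=0.3174;  θ3 = -1.3871+1.0382 ≈ -0.3489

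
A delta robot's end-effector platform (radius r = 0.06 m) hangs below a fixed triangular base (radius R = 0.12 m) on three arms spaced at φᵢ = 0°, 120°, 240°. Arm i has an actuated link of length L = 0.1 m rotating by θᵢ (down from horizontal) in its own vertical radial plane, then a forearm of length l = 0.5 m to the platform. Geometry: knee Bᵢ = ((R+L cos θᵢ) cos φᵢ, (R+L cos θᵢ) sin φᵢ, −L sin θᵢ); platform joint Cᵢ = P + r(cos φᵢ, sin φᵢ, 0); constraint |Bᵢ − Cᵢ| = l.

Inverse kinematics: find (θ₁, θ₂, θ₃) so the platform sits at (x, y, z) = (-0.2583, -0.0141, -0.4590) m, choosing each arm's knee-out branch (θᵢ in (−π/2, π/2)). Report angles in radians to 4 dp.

θ₁ = 1.3090, θ₂ = 0.1746, θ₃ = 0.0875

arm 1 (φ=0.0°): x'=-0.2583, y'=-0.0141
  e−x'=0.3183;  (l²−L²−(e−x')²−y'²−z²)/2L = -0.3610
  θ1 = atan2(B,A) + arccos(C/0.5586) = 1.3090
rotate P by −φ2: (0.1169, 0.2307, -0.4590)
  e−x'=-0.0569;  (l²−L²−(e−x')²−y'²−z²)/2L = -0.1358
  θ2 = atan2(B,A) + arccos(C/0.4625) = 0.1746
φ3=240.0° → target in arm frame (0.1414, -0.2166)
  A cos θ + B sin θ = C:  -0.0814·cos θ + -0.4590·sin θ = -0.1212
  √(A²+B²)=0.4662;  θ3 = -1.7462+1.8338 ≈ 0.0875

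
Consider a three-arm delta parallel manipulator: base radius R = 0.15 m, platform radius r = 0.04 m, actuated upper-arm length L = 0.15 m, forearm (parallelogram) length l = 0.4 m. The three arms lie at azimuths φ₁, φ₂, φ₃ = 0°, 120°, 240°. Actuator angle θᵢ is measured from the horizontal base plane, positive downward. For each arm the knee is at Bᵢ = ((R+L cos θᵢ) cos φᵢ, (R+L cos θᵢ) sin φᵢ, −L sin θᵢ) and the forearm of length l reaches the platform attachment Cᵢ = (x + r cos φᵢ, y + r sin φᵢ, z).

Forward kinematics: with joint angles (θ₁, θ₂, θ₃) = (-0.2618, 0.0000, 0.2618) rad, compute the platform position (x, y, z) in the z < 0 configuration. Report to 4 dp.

φ1=0.0°: virtual centre (0.2549, 0.0000, 0.0388), radius l
arm 2 at φ=120.0°: e+L cos θ2 = 0.2600;  O2 = (-0.1300, 0.2252, 0.0000)
O3 = (0.2549·cos240.0°, 0.2549·sin240.0°, -0.0388) = (-0.1274, -0.2207, -0.0388)
eliminate P² terms by subtracting sphere 1 from 2 and 3
[-0.7698 0.4503 -0.0776]·P = 0.0011;  [-0.7647 -0.4415 -0.1553]·P = 0.0000
det = 0.6842;  x = -0.0007+-0.1523z,  y = 0.0013+-0.0879z
quadratic in z: (1.0309)z²+(0.0000)z+(-0.0932)=0, √Δ=0.6198 → z ∈ {-0.3006, 0.3006}; z = -0.3006 (taking z<0)
x = 0.0451, y = 0.0277

(0.0451, 0.0277, -0.3006)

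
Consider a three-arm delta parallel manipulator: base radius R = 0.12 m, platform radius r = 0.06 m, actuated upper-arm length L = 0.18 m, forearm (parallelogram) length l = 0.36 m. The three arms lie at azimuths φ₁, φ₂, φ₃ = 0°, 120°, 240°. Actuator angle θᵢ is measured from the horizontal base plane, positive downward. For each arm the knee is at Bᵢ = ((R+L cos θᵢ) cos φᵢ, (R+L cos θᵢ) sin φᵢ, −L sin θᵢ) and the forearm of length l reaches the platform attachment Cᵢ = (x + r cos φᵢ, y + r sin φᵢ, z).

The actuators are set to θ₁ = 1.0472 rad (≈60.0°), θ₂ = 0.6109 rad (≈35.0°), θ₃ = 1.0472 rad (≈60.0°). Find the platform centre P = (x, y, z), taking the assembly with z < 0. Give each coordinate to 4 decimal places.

φ1=0.0°: virtual centre (0.1500, 0.0000, -0.1559), radius l
S2 = (0.2074·cos120.0°, 0.2074·sin120.0°, -0.1032) = (-0.1037, 0.1797, -0.1032)
S3 = (0.1500·cos240.0°, 0.1500·sin240.0°, -0.1559) = (-0.0750, -0.1299, -0.1559)
eliminate P² terms by subtracting sphere 1 from 2 and 3
linear system: -0.5074x+0.3593y = 0.0069−0.1053z; -0.4500x+-0.2598y = 0.0000−0.0000z
det = 0.2935;  x = -0.0061+0.0932z,  y = 0.0106+-0.1614z
sphere 1 gives Az²+Bz+C=0 with A=1.0347, B=0.2793, C=-0.0808;  B²−4AC=0.4125;  roots -0.4453, 0.1754;  negative root z = -0.4453
x = -0.0476, y = 0.0824

(-0.0476, 0.0824, -0.4453)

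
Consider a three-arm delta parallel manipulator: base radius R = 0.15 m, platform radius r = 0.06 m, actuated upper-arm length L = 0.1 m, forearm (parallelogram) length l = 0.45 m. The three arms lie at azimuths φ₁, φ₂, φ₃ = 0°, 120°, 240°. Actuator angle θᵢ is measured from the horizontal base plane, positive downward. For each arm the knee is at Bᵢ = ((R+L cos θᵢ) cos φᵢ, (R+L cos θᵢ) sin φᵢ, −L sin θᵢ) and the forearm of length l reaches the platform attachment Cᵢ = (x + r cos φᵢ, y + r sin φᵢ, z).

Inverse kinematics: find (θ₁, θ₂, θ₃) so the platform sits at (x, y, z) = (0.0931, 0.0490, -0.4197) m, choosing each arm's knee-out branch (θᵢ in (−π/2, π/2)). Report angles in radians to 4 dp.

arm 1 (φ=0.0°): x'=0.0931, y'=0.0490
  A=-0.0031, B=-0.4197, C=(l²−L²−A²−y'²−z²)/(2L)=0.0697
  γ=atan2(-0.4197,-0.0031)=-1.5782;  ψ=arccos(0.1661)=1.4039;  θ1=γ+ψ≈-0.1742
φ2=120.0° → target in arm frame (-0.0041, -0.1051)
  A cos θ + B sin θ = C:  0.0941·cos θ + -0.4197·sin θ = -0.0178
  θ2 = atan2(B,A) + arccos(C/0.4301) = 0.2620
arm 3 (φ=240.0°): x'=-0.0890, y'=0.0561
  e−x'=0.1790;  (l²−L²−(e−x')²−y'²−z²)/2L = -0.0942
  γ=atan2(-0.4197,0.1790)=-1.1677;  ψ=arccos(-0.2064)=1.7787;  θ3=γ+ψ≈0.6110

θ₁ = -0.1742, θ₂ = 0.2620, θ₃ = 0.6110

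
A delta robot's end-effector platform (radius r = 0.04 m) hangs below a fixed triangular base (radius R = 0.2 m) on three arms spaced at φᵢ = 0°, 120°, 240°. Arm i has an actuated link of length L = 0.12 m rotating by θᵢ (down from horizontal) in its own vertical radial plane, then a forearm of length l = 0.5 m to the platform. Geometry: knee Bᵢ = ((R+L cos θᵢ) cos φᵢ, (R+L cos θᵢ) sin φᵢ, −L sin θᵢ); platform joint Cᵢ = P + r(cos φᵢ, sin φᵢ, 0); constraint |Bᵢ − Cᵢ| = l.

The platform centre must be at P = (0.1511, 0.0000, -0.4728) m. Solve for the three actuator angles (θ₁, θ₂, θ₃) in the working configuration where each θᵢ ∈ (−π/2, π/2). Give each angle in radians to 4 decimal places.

θ₁ = -0.0869, θ₂ = 0.9601, θ₃ = 0.9601

rotate P by −φ1: (0.1511, 0.0000, -0.4728)
  A cos θ + B sin θ = C:  0.0089·cos θ + -0.4728·sin θ = 0.0499
  γ=atan2(-0.4728,0.0089)=-1.5520;  ψ=arccos(0.1056)=1.4650;  θ1=γ+ψ≈-0.0869
arm 2 (φ=120.0°): x'=-0.0755, y'=-0.1309
  A=0.2355, B=-0.4728, C=(l²−L²−A²−y'²−z²)/(2L)=-0.2523
  γ=atan2(-0.4728,0.2355)=-1.1086;  ψ=arccos(-0.4776)=2.0687;  θ2=γ+ψ≈0.9601
φ3=240.0° → target in arm frame (-0.0756, 0.1309)
  e−x'=0.2356;  (l²−L²−(e−x')²−y'²−z²)/2L = -0.2523
  θ3 = atan2(B,A) + arccos(C/0.5282) = 0.9601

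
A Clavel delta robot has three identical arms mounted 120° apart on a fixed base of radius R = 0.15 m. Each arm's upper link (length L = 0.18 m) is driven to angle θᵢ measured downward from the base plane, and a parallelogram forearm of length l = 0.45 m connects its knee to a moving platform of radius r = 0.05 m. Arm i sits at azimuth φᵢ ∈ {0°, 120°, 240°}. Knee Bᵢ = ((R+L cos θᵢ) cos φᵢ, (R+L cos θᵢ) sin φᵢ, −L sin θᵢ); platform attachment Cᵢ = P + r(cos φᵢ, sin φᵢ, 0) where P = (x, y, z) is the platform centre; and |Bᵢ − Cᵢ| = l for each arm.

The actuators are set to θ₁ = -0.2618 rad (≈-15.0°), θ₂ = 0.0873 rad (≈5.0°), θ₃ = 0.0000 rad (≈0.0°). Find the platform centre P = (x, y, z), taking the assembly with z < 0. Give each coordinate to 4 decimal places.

(0.0433, -0.0112, -0.3397)

arm 1 at φ=0.0°: (R−r)+L cos θ1 = 0.2739;  centre 1 = (0.2739, 0.0000, 0.0466)
φ2=120.0°: virtual centre (-0.1397, 0.2419, -0.0157), radius l
centre 3 = (0.2800·cos240.0°, 0.2800·sin240.0°, 0.0000) = (-0.1400, -0.2425, 0.0000)
|centre ₂|²−|centre ₁|² = 0.0011;  |centre ₃|²−|centre ₁|² = 0.0012
[-0.8270 0.4838 -0.1246]·P = 0.0011;  [-0.8277 -0.4850 -0.0932]·P = 0.0012
det = 0.8015;  x = -0.0014+-0.1316z,  y = -0.0001+0.0325z
sphere 1 gives Az²+Bz+C=0 with A=1.0184, B=-0.0207, C=-0.1246;  B²−4AC=0.5078;  roots -0.3397, 0.3601;  negative root z = -0.3397
x = 0.0433, y = -0.0112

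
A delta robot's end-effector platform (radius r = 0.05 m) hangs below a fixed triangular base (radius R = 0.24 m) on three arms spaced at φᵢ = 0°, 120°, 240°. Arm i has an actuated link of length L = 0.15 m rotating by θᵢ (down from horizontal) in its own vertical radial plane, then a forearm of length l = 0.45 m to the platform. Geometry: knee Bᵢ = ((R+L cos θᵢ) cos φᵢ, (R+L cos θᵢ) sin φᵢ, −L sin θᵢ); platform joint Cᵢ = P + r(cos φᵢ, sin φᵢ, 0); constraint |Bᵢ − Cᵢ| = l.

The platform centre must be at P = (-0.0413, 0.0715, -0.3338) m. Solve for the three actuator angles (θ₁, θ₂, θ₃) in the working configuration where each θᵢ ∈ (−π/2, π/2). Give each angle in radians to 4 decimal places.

θ₁ = 0.5241, θ₂ = -0.2617, θ₃ = 0.5239

rotate P by −φ1: (-0.0413, 0.0715, -0.3338)
  A cos θ + B sin θ = C:  0.2313·cos θ + -0.3338·sin θ = 0.0332
  γ=atan2(-0.3338,0.2313)=-0.9648;  ψ=arccos(0.0818)=1.4889;  θ1=γ+ψ≈0.5241
φ2=120.0° → target in arm frame (0.0826, 0.0000)
  A=0.1074, B=-0.3338, C=(l²−L²−A²−y'²−z²)/(2L)=0.1901
  γ=atan2(-0.3338,0.1074)=-1.2594;  ψ=arccos(0.5422)=0.9978;  θ2=γ+ψ≈-0.2617
arm 3 (φ=240.0°): x'=-0.0413, y'=-0.0715
  A=0.2313, B=-0.3338, C=(l²−L²−A²−y'²−z²)/(2L)=0.0333
  √(A²+B²)=0.4061;  θ3 = -0.9649+1.4888 ≈ 0.5239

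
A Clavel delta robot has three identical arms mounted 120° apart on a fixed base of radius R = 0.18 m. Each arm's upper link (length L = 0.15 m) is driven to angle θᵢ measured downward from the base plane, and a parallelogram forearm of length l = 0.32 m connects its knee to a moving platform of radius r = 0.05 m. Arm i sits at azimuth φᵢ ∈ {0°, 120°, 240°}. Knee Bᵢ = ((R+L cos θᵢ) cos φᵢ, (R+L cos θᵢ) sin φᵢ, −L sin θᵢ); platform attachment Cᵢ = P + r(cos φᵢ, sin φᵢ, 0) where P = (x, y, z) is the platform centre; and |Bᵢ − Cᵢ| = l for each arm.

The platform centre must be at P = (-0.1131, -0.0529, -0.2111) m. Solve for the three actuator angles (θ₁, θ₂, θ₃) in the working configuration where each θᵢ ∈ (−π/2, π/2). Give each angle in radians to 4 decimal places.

rotate P by −φ1: (-0.1131, -0.0529, -0.2111)
  A cos θ + B sin θ = C:  0.2431·cos θ + -0.2111·sin θ = -0.0885
  γ=atan2(-0.2111,0.2431)=-0.7151;  ψ=arccos(-0.2750)=1.8494;  θ1=γ+ψ≈1.1343
arm 2 (φ=120.0°): x'=0.0107, y'=0.1244
  A=0.1193, B=-0.2111, C=(l²−L²−A²−y'²−z²)/(2L)=0.0188
  √(A²+B²)=0.2425;  θ2 = -1.0565+1.4932 ≈ 0.4367
φ3=240.0° → target in arm frame (0.1024, -0.0715)
  e−x'=0.0276;  (l²−L²−(e−x')²−y'²−z²)/2L = 0.0982
  √(A²+B²)=0.2129;  θ3 = -1.4406+1.0914 ≈ -0.3492

θ₁ = 1.1343, θ₂ = 0.4367, θ₃ = -0.3492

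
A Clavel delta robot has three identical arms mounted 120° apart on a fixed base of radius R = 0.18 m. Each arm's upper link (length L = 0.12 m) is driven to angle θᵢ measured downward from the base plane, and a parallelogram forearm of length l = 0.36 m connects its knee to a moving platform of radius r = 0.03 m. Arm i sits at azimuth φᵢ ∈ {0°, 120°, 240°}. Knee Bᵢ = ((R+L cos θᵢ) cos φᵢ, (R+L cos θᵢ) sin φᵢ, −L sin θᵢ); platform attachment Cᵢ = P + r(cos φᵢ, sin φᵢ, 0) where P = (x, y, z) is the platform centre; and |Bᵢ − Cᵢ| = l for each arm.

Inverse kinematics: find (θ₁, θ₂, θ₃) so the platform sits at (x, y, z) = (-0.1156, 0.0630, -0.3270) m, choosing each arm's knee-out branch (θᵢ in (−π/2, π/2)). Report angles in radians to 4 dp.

arm 1 (φ=0.0°): x'=-0.1156, y'=0.0630
  e−x'=0.2656;  (l²−L²−(e−x')²−y'²−z²)/2L = -0.2760
  θ1 = atan2(B,A) + arccos(C/0.4213) = 1.3966
φ2=120.0° → target in arm frame (0.1124, 0.0686)
  A cos θ + B sin θ = C:  0.0376·cos θ + -0.3270·sin θ = 0.0089
  √(A²+B²)=0.3292;  θ2 = -1.4562+1.5436 ≈ 0.0874
arm 3 (φ=240.0°): x'=0.0032, y'=-0.1316
  e−x'=0.1468;  (l²−L²−(e−x')²−y'²−z²)/2L = -0.1275
  √(A²+B²)=0.3584;  θ3 = -1.1489+1.9344 ≈ 0.7854

θ₁ = 1.3966, θ₂ = 0.0874, θ₃ = 0.7854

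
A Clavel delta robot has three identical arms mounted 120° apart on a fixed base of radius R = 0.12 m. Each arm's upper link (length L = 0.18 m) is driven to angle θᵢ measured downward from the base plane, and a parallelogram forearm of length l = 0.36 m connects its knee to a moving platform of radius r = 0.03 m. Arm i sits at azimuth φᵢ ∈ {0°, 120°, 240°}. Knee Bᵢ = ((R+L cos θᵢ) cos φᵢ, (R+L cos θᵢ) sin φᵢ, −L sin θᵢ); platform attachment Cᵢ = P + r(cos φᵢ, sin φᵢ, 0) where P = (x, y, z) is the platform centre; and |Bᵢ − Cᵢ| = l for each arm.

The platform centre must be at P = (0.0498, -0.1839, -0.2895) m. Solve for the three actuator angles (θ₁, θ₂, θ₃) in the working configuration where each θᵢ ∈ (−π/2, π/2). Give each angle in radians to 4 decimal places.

θ₁ = 0.3491, θ₂ = 1.2216, θ₃ = -0.0873

rotate P by −φ1: (0.0498, -0.1839, -0.2895)
  A=0.0402, B=-0.2895, C=(l²−L²−A²−y'²−z²)/(2L)=-0.0612
  γ=atan2(-0.2895,0.0402)=-1.4328;  ψ=arccos(-0.2095)=1.7819;  θ1=γ+ψ≈0.3491
rotate P by −φ2: (-0.1842, 0.0488, -0.2895)
  e−x'=0.2742;  (l²−L²−(e−x')²−y'²−z²)/2L = -0.1782
  √(A²+B²)=0.3987;  θ2 = -0.8126+2.0342 ≈ 1.2216
rotate P by −φ3: (0.1344, 0.1351, -0.2895)
  A=-0.0444, B=-0.2895, C=(l²−L²−A²−y'²−z²)/(2L)=-0.0190
  √(A²+B²)=0.2929;  θ3 = -1.7229+1.6356 ≈ -0.0873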